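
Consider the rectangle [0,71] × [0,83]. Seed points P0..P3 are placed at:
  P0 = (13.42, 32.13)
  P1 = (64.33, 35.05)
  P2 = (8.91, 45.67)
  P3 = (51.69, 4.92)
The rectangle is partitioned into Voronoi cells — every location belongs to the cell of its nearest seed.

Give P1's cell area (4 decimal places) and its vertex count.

1. box [0,71]×[0,83]: [(0, 0) (71, 0) (71, 83) (0, 83)]
2. ⊥bis P1·P0 via (38.875,33.59): [(40.8016, 0) (71, 0) (71, 83) (36.041, 83)]  |A|=2704.031
3. ⊥bis P1·P2 via (36.62,40.36): [(38.0567, 47.8573) (40.8016, 0) (71, 0) (71, 83) (44.791, 83)]  |A|=2550.2822
4. ⊥bis P1·P3 via (58.01,19.985): [(38.0567, 47.8573) (39.2028, 27.8749) (71, 14.5355) (71, 83) (44.791, 83)]  |A|=1898.2992
5. canonical 5-gon: [(38.0567, 47.8573) (39.2028, 27.8749) (71, 14.5355) (71, 83) (44.791, 83)]
6. shoelace: 1898.2992

Area of P1's cell: 1898.2992 (5 vertices)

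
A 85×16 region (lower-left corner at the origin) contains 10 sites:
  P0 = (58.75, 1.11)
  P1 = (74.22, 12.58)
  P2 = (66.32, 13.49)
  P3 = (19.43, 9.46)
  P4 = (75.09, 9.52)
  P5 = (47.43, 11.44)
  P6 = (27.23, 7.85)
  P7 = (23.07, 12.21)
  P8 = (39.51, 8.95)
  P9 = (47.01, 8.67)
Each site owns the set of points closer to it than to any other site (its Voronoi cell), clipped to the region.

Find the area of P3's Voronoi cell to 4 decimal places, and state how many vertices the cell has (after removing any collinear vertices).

1. box [0,85]×[0,16]: [(0, 0) (85, 0) (85, 16) (0, 16)]
2. ⊥bis P3·P0 via (39.09,5.285): [(0, 0) (37.9677, 0) (41.3654, 16) (0, 16)]  |A|=634.6649
3. ⊥bis P3·P1 via (46.825,11.02): [(0, 0) (37.9677, 0) (41.3654, 16) (0, 16)]  |A|=634.6649
4. ⊥bis P3·P2 via (42.875,11.475): [(0, 0) (37.9677, 0) (41.3654, 16) (0, 16)]  |A|=634.6649
5. ⊥bis P3·P4 via (47.26,9.49): [(0, 0) (37.9677, 0) (41.3654, 16) (0, 16)]  |A|=634.6649
6. ⊥bis P3·P5 via (33.43,10.45): [(0, 0) (34.169, 0) (33.0375, 16) (0, 16)]  |A|=537.652
7. ⊥bis P3·P6 via (23.33,8.655): [(0, 0) (21.5435, 0) (24.8461, 16) (0, 16)]  |A|=371.1168
8. ⊥bis P3·P7 via (21.25,10.835): [(0, 0) (21.5435, 0) (23.2371, 8.2048) (17.3479, 16) (0, 16)]  |A|=341.8919
9. ⊥bis P3·P8 via (29.47,9.205): [(0, 0) (21.5435, 0) (23.2371, 8.2048) (17.3479, 16) (0, 16)]  |A|=341.8919
10. ⊥bis P3·P9 via (33.22,9.065): [(0, 0) (21.5435, 0) (23.2371, 8.2048) (17.3479, 16) (0, 16)]  |A|=341.8919
11. canonical 5-gon: [(0, 0) (21.5435, 0) (23.2371, 8.2048) (17.3479, 16) (0, 16)]
12. shoelace: 341.8919

Area of P3's cell: 341.8919 (5 vertices)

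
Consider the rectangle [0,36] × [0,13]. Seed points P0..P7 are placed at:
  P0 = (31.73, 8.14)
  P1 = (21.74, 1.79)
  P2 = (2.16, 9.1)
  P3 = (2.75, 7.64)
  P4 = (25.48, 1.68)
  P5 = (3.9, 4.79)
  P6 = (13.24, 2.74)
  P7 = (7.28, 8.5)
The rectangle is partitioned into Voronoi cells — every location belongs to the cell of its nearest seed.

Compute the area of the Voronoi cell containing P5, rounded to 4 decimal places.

Area of P5's cell: 47.6610

1. box [0,36]×[0,13]: [(0, 0) (36, 0) (36, 13) (0, 13)]
2. ⊥bis P5·P0 via (17.815,6.465): [(0, 0) (18.5932, 0) (17.0284, 13) (0, 13)]  |A|=231.5402
3. ⊥bis P5·P1 via (12.82,3.29): [(0, 0) (12.2667, 0) (14.4528, 13) (0, 13)]  |A|=173.6774
4. ⊥bis P5·P2 via (3.03,6.945): [(0, 5.7218) (0, 0) (12.2667, 0) (14.1924, 11.4514)]  |A|=110.8386
5. ⊥bis P5·P3 via (3.325,6.215): [(0, 4.8733) (0, 0) (12.2667, 0) (14.0389, 10.5381)]  |A|=98.8423
6. ⊥bis P5·P4 via (14.69,3.235): [(0, 4.8733) (0, 0) (12.2667, 0) (14.0389, 10.5381)]  |A|=98.8423
7. ⊥bis P5·P6 via (8.57,3.765): [(9.6697, 8.7751) (0, 4.8733) (0, 0) (7.7436, 0)]  |A|=57.5374
8. ⊥bis P5·P7 via (5.59,6.645): [(8.6002, 3.9026) (5.2219, 6.9804) (0, 4.8733) (0, 0) (7.7436, 0)]  |A|=47.661
9. canonical 5-gon: [(8.6002, 3.9026) (5.2219, 6.9804) (0, 4.8733) (0, 0) (7.7436, 0)]
10. shoelace: 47.661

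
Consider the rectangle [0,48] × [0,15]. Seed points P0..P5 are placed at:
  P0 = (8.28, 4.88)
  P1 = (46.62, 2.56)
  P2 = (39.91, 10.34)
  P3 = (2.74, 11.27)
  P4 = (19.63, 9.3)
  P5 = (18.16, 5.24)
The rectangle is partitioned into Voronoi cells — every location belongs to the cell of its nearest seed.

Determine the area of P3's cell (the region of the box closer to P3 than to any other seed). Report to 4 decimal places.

Area of P3's cell: 77.4761

1. box [0,48]×[0,15]: [(0, 0) (48, 0) (48, 15) (0, 15)]
2. ⊥bis P3·P0 via (5.51,8.075): [(0, 3.2979) (13.4975, 15) (0, 15)]  |A|=78.9743
3. ⊥bis P3·P1 via (24.68,6.915): [(0, 3.2979) (13.4975, 15) (0, 15)]  |A|=78.9743
4. ⊥bis P3·P2 via (21.325,10.805): [(0, 3.2979) (13.4975, 15) (0, 15)]  |A|=78.9743
5. ⊥bis P3·P4 via (11.185,10.285): [(0, 3.2979) (11.5367, 13.3) (11.7349, 15) (0, 15)]  |A|=77.4761
6. ⊥bis P3·P5 via (10.45,8.255): [(0, 3.2979) (11.5367, 13.3) (11.7349, 15) (0, 15)]  |A|=77.4761
7. canonical 4-gon: [(0, 3.2979) (11.5367, 13.3) (11.7349, 15) (0, 15)]
8. shoelace: 77.4761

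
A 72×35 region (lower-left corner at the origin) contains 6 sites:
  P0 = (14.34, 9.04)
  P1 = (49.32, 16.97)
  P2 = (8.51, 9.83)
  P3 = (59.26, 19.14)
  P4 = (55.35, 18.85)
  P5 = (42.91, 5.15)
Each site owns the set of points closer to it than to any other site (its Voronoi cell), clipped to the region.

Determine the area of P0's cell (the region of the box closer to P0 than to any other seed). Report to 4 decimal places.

1. box [0,72]×[0,35]: [(0, 0) (72, 0) (72, 35) (0, 35)]
2. ⊥bis P0·P1 via (31.83,13.005): [(0, 0) (34.7782, 0) (26.8437, 35) (0, 35)]  |A|=1078.3843
3. ⊥bis P0·P2 via (11.425,9.435): [(10.1465, 0) (34.7782, 0) (26.8437, 35) (14.8892, 35)]  |A|=640.2593
4. ⊥bis P0·P3 via (36.8,14.09): [(10.1465, 0) (34.7782, 0) (26.8437, 35) (14.8892, 35)]  |A|=640.2593
5. ⊥bis P0·P4 via (34.845,13.945): [(10.1465, 0) (34.7782, 0) (26.8437, 35) (14.8892, 35)]  |A|=640.2593
6. ⊥bis P0·P5 via (28.625,7.095): [(10.1465, 0) (27.659, 0) (30.3304, 19.62) (26.8437, 35) (14.8892, 35)]  |A|=570.4191
7. canonical 5-gon: [(10.1465, 0) (27.659, 0) (30.3304, 19.62) (26.8437, 35) (14.8892, 35)]
8. shoelace: 570.4191

Area of P0's cell: 570.4191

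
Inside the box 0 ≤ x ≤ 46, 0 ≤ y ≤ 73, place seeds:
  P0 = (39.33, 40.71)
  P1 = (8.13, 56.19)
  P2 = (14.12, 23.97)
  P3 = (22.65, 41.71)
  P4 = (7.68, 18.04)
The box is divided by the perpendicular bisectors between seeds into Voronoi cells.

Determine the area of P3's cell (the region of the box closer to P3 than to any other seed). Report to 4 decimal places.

Area of P3's cell: 493.2737

1. box [0,46]×[0,73]: [(0, 0) (46, 0) (46, 73) (0, 73)]
2. ⊥bis P3·P0 via (30.99,41.21): [(0, 0) (28.5194, 0) (32.8959, 73) (0, 73)]  |A|=2241.6567
3. ⊥bis P3·P1 via (15.39,48.95): [(0, 33.5175) (0, 0) (28.5194, 0) (32.4815, 66.0887)]  |A|=1486.7546
4. ⊥bis P3·P2 via (18.385,32.84): [(5.5019, 39.0346) (30.1491, 27.1834) (32.4815, 66.0887)]  |A|=493.2737
5. ⊥bis P3·P4 via (15.165,29.875): [(5.5019, 39.0346) (30.1491, 27.1834) (32.4815, 66.0887)]  |A|=493.2737
6. canonical 3-gon: [(5.5019, 39.0346) (30.1491, 27.1834) (32.4815, 66.0887)]
7. shoelace: 493.2737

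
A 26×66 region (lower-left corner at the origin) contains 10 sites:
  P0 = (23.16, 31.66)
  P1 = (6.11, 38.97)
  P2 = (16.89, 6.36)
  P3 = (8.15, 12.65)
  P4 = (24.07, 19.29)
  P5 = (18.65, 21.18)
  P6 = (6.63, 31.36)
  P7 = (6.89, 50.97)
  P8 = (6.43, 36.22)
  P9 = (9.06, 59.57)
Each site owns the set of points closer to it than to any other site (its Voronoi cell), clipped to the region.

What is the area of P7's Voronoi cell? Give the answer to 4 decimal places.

Area of P7's cell: 219.8948

1. box [0,26]×[0,66]: [(0, 0) (26, 0) (26, 66) (0, 66)]
2. ⊥bis P7·P0 via (15.025,41.315): [(0, 28.6554) (26, 50.5622) (26, 66) (0, 66)]  |A|=686.1712
3. ⊥bis P7·P1 via (6.5,44.97): [(0, 45.3925) (18.4417, 44.1938) (26, 50.5622) (26, 66) (0, 66)]  |A|=531.8411
4. ⊥bis P7·P2 via (11.89,28.665): [(0, 45.3925) (18.4417, 44.1938) (26, 50.5622) (26, 66) (0, 66)]  |A|=531.8411
5. ⊥bis P7·P3 via (7.52,31.81): [(0, 45.3925) (18.4417, 44.1938) (26, 50.5622) (26, 66) (0, 66)]  |A|=531.8411
6. ⊥bis P7·P4 via (15.48,35.13): [(0, 45.3925) (18.4417, 44.1938) (26, 50.5622) (26, 66) (0, 66)]  |A|=531.8411
7. ⊥bis P7·P5 via (12.77,36.075): [(0, 45.3925) (18.4417, 44.1938) (26, 50.5622) (26, 66) (0, 66)]  |A|=531.8411
8. ⊥bis P7·P6 via (6.76,41.165): [(0, 45.3925) (18.4417, 44.1938) (26, 50.5622) (26, 66) (0, 66)]  |A|=531.8411
9. ⊥bis P7·P8 via (6.66,43.595): [(0, 45.3925) (18.4417, 44.1938) (26, 50.5622) (26, 66) (0, 66)]  |A|=531.8411
10. ⊥bis P7·P9 via (7.975,55.27): [(0, 57.2823) (0, 45.3925) (18.4417, 44.1938) (26, 50.5622) (26, 50.7218)]  |A|=219.8948
11. canonical 5-gon: [(0, 57.2823) (0, 45.3925) (18.4417, 44.1938) (26, 50.5622) (26, 50.7218)]
12. shoelace: 219.8948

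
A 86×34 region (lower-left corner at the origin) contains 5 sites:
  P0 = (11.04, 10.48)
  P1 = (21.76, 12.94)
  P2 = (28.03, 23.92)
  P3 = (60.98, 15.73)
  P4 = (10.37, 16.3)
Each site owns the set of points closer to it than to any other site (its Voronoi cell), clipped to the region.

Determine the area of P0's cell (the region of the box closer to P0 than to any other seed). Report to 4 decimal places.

1. box [0,86]×[0,34]: [(0, 0) (86, 0) (86, 34) (0, 34)]
2. ⊥bis P0·P1 via (16.4,11.71): [(0, 0) (19.0872, 0) (11.2849, 34) (0, 34)]  |A|=516.3262
3. ⊥bis P0·P2 via (19.535,17.2): [(0, 0) (19.0872, 0) (13.3443, 25.0259) (6.2453, 34) (0, 34)]  |A|=493.713
4. ⊥bis P0·P3 via (36.01,13.105): [(0, 0) (19.0872, 0) (13.3443, 25.0259) (6.2453, 34) (0, 34)]  |A|=493.713
5. ⊥bis P0·P4 via (10.705,13.39): [(0, 12.1576) (0, 0) (19.0872, 0) (15.8778, 13.9855)]  |A|=229.9903
6. canonical 4-gon: [(0, 12.1576) (0, 0) (19.0872, 0) (15.8778, 13.9855)]
7. shoelace: 229.9903

Area of P0's cell: 229.9903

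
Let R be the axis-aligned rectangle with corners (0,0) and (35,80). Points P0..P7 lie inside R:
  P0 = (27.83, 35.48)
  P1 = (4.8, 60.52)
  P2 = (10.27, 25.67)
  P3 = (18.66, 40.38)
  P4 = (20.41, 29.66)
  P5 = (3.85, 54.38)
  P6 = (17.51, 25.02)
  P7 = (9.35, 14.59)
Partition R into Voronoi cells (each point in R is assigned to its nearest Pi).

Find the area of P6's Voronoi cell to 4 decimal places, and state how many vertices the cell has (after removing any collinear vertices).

1. box [0,35]×[0,80]: [(0, 0) (35, 0) (35, 80) (0, 80)]
2. ⊥bis P6·P0 via (22.67,30.25): [(0, 52.6166) (0, 0) (35, 0) (35, 18.085)]  |A|=1237.2781
3. ⊥bis P6·P1 via (11.155,42.77): [(10.293, 42.4614) (0, 38.7762) (0, 0) (35, 0) (35, 18.085)]  |A|=1166.0488
4. ⊥bis P6·P2 via (13.89,25.345): [(15.009, 37.8085) (11.6146, 0) (35, 0) (35, 18.085)]  |A|=622.8536
5. ⊥bis P6·P3 via (18.085,32.7): [(20.3594, 32.5297) (14.5739, 32.9629) (11.6146, 0) (35, 0) (35, 18.085)]  |A|=608.7424
6. ⊥bis P6·P4 via (18.96,27.34): [(14.329, 30.2344) (11.6146, 0) (35, 0) (35, 17.315)]  |A|=532.482
7. ⊥bis P6·P5 via (10.68,39.7): [(14.329, 30.2344) (11.6146, 0) (35, 0) (35, 17.315)]  |A|=532.482
8. ⊥bis P6·P7 via (13.43,19.805): [(14.329, 30.2344) (13.3951, 19.8323) (35, 2.9295) (35, 17.315)]  |A|=268.942
9. canonical 4-gon: [(14.329, 30.2344) (13.3951, 19.8323) (35, 2.9295) (35, 17.315)]
10. shoelace: 268.942

Area of P6's cell: 268.9420 (4 vertices)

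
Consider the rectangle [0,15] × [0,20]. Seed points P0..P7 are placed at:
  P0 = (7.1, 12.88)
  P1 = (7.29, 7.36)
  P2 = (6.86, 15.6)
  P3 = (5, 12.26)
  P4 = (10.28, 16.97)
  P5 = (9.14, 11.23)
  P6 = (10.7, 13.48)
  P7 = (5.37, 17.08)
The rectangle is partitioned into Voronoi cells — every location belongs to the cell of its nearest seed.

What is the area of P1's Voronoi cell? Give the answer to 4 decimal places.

1. box [0,15]×[0,20]: [(0, 0) (15, 0) (15, 20) (0, 20)]
2. ⊥bis P1·P0 via (7.195,10.12): [(0, 9.8723) (0, 0) (15, 0) (15, 10.3887)]  |A|=151.9575
3. ⊥bis P1·P2 via (7.075,11.48): [(0, 9.8723) (0, 0) (15, 0) (15, 10.3887)]  |A|=151.9575
4. ⊥bis P1·P3 via (6.145,9.81): [(6.7776, 10.1056) (0, 6.9382) (0, 0) (15, 0) (15, 10.3887)]  |A|=142.0141
5. ⊥bis P1·P4 via (8.785,12.165): [(14.5446, 10.373) (6.7776, 10.1056) (0, 6.9382) (0, 0) (15, 0) (15, 10.2313)]  |A|=141.9783
6. ⊥bis P1·P5 via (8.215,9.295): [(6.6469, 10.0446) (0, 6.9382) (0, 0) (15, 0) (15, 6.0515)]  |A|=123.6675
7. ⊥bis P1·P6 via (8.995,10.42): [(6.6469, 10.0446) (0, 6.9382) (0, 0) (15, 0) (15, 6.0515)]  |A|=123.6675
8. ⊥bis P1·P7 via (6.33,12.22): [(6.6469, 10.0446) (0, 6.9382) (0, 0) (15, 0) (15, 6.0515)]  |A|=123.6675
9. canonical 5-gon: [(6.6469, 10.0446) (0, 6.9382) (0, 0) (15, 0) (15, 6.0515)]
10. shoelace: 123.6675

Area of P1's cell: 123.6675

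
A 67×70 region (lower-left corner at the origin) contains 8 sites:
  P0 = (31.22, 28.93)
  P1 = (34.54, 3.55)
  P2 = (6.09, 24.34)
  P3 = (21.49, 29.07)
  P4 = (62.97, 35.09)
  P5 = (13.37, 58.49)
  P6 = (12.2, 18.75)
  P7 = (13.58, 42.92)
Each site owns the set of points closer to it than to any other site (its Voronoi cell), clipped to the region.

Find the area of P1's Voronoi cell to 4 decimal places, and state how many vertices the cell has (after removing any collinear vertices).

1. box [0,67]×[0,70]: [(0, 0) (67, 0) (67, 70) (0, 70)]
2. ⊥bis P1·P0 via (32.88,16.24): [(0, 11.9389) (0, 0) (67, 0) (67, 20.7033)]  |A|=1093.5139
3. ⊥bis P1·P2 via (20.315,13.945): [(20.8413, 14.6652) (10.1246, 0) (67, 0) (67, 20.7033)]  |A|=894.8631
4. ⊥bis P1·P3 via (28.015,16.31): [(26.1588, 15.3608) (18.4803, 11.4343) (10.1246, 0) (67, 0) (67, 20.7033)]  |A|=887.0941
5. ⊥bis P1·P4 via (48.755,19.32): [(49.7271, 18.4438) (26.1588, 15.3608) (18.4803, 11.4343) (10.1246, 0) (67, 0) (67, 2.874)]  |A|=733.1123
6. ⊥bis P1·P5 via (23.955,31.02): [(49.7271, 18.4438) (26.1588, 15.3608) (18.4803, 11.4343) (10.1246, 0) (67, 0) (67, 2.874)]  |A|=733.1123
7. ⊥bis P1·P6 via (23.37,11.15): [(49.7271, 18.4438) (26.2424, 15.3717) (15.7836, 0) (67, 0) (67, 2.874)]  |A|=661.5684
8. ⊥bis P1·P7 via (24.06,23.235): [(49.7271, 18.4438) (26.2424, 15.3717) (15.7836, 0) (67, 0) (67, 2.874)]  |A|=661.5684
9. canonical 5-gon: [(49.7271, 18.4438) (26.2424, 15.3717) (15.7836, 0) (67, 0) (67, 2.874)]
10. shoelace: 661.5684

Area of P1's cell: 661.5684 (5 vertices)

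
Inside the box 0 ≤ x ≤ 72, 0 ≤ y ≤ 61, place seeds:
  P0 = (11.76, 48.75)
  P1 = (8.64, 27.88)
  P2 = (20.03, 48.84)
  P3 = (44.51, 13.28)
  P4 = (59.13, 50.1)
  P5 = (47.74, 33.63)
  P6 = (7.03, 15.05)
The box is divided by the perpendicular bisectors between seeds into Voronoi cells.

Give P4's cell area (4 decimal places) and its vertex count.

Area of P4's cell: 675.2343 (4 vertices)

1. box [0,72]×[0,61]: [(0, 0) (72, 0) (72, 61) (0, 61)]
2. ⊥bis P4·P0 via (35.445,49.425): [(36.8536, 0) (72, 0) (72, 61) (35.1151, 61)]  |A|=2196.955
3. ⊥bis P4·P1 via (33.885,38.99): [(35.871, 34.4773) (51.044, 0) (72, 0) (72, 61) (35.1151, 61)]  |A|=1952.3313
4. ⊥bis P4·P2 via (39.58,49.47): [(40.3944, 24.1989) (51.044, 0) (72, 0) (72, 61) (39.2084, 61)]  |A|=1820.9106
5. ⊥bis P4·P3 via (51.82,31.69): [(40.0017, 36.3826) (72, 23.6772) (72, 61) (39.2084, 61)]  |A|=1000.7532
6. ⊥bis P4·P5 via (53.435,41.865): [(39.5149, 51.4916) (72, 29.0262) (72, 61) (39.2084, 61)]  |A|=675.2343
7. ⊥bis P4·P6 via (33.08,32.575): [(39.5149, 51.4916) (72, 29.0262) (72, 61) (39.2084, 61)]  |A|=675.2343
8. canonical 4-gon: [(39.5149, 51.4916) (72, 29.0262) (72, 61) (39.2084, 61)]
9. shoelace: 675.2343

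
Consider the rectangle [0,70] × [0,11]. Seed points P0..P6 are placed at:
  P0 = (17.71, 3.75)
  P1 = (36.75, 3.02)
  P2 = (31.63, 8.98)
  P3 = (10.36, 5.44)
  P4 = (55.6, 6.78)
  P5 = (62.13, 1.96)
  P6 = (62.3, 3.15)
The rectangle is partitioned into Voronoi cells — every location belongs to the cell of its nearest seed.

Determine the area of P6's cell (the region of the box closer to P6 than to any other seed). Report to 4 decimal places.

1. box [0,70]×[0,11]: [(0, 0) (70, 0) (70, 11) (0, 11)]
2. ⊥bis P6·P0 via (40.005,3.45): [(39.9586, 0) (70, 0) (70, 11) (40.1066, 11)]  |A|=329.6416
3. ⊥bis P6·P1 via (49.525,3.085): [(49.5407, 0) (70, 0) (70, 11) (49.4847, 11)]  |A|=225.3602
4. ⊥bis P6·P2 via (46.965,6.065): [(49.5407, 0) (70, 0) (70, 11) (49.4847, 11)]  |A|=225.3602
5. ⊥bis P6·P3 via (36.33,4.295): [(49.5407, 0) (70, 0) (70, 11) (49.4847, 11)]  |A|=225.3602
6. ⊥bis P6·P4 via (58.95,4.965): [(56.26, 0) (70, 0) (70, 11) (62.2197, 11)]  |A|=118.3616
7. ⊥bis P6·P5 via (62.215,2.555): [(57.9726, 3.1611) (70, 1.4429) (70, 11) (62.2197, 11)]  |A|=87.9683
8. canonical 4-gon: [(57.9726, 3.1611) (70, 1.4429) (70, 11) (62.2197, 11)]
9. shoelace: 87.9683

Area of P6's cell: 87.9683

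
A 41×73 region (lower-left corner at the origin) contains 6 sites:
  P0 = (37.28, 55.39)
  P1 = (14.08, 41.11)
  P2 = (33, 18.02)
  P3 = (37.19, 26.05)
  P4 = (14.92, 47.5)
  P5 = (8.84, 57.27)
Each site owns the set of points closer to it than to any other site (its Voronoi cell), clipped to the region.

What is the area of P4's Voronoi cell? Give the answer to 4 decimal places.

1. box [0,41]×[0,73]: [(0, 0) (41, 0) (41, 73) (0, 73)]
2. ⊥bis P4·P0 via (26.1,51.445): [(0, 0) (41, 0) (41, 9.2189) (18.4941, 73) (0, 73)]  |A|=2275.2729
3. ⊥bis P4·P1 via (14.5,44.305): [(0, 46.2111) (29.3062, 42.3586) (18.4941, 73) (0, 73)]  |A|=675.8823
4. ⊥bis P4·P2 via (23.96,32.76): [(0, 46.2111) (29.3062, 42.3586) (18.4941, 73) (0, 73)]  |A|=675.8823
5. ⊥bis P4·P3 via (26.055,36.775): [(0, 46.2111) (29.3062, 42.3586) (18.4941, 73) (0, 73)]  |A|=675.8823
6. ⊥bis P4·P5 via (11.88,52.385): [(1.6175, 45.9985) (29.3062, 42.3586) (23.2677, 59.4717)]  |A|=225.9302
7. canonical 3-gon: [(1.6175, 45.9985) (29.3062, 42.3586) (23.2677, 59.4717)]
8. shoelace: 225.9302

Area of P4's cell: 225.9302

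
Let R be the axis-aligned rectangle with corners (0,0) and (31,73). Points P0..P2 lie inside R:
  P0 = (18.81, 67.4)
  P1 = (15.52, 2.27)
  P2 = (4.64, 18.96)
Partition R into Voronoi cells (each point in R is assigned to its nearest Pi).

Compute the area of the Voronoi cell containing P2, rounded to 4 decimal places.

Area of P2's cell: 865.7519

1. box [0,31]×[0,73]: [(0, 0) (31, 0) (31, 73) (0, 73)]
2. ⊥bis P2·P0 via (11.725,43.18): [(0, 46.6099) (0, 0) (31, 0) (31, 37.5415)]  |A|=1304.347
3. ⊥bis P2·P1 via (10.08,10.615): [(0, 46.6099) (0, 4.044) (31, 24.2525) (31, 37.5415)]  |A|=865.7519
4. canonical 4-gon: [(0, 46.6099) (0, 4.044) (31, 24.2525) (31, 37.5415)]
5. shoelace: 865.7519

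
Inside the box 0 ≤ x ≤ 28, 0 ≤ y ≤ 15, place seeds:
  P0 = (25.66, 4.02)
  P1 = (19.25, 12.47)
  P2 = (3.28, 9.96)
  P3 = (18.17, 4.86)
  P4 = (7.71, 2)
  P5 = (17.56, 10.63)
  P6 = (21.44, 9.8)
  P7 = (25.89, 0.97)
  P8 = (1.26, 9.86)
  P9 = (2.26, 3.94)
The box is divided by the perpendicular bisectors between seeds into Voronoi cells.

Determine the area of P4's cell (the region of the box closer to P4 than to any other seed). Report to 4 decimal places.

1. box [0,28]×[0,15]: [(0, 0) (28, 0) (28, 15) (0, 15)]
2. ⊥bis P4·P0 via (16.685,3.01): [(0, 0) (17.0237, 0) (15.3357, 15) (0, 15)]  |A|=242.6958
3. ⊥bis P4·P1 via (13.48,7.235): [(0, 0) (17.0237, 0) (16.596, 3.8005) (6.435, 15) (0, 15)]  |A|=192.854
4. ⊥bis P4·P2 via (5.495,5.98): [(0, 2.9219) (0, 0) (17.0237, 0) (16.596, 3.8005) (11.5575, 9.354)]  |A|=104.8914
5. ⊥bis P4·P3 via (12.94,3.43): [(11.3516, 9.2394) (0, 2.9219) (0, 0) (13.8778, 0)]  |A|=80.6951
6. ⊥bis P4·P5 via (12.635,6.315): [(11.9317, 7.1177) (10.492, 8.761) (0, 2.9219) (0, 0) (13.8778, 0)]  |A|=79.6445
7. ⊥bis P4·P6 via (14.575,5.9): [(11.9317, 7.1177) (10.492, 8.761) (0, 2.9219) (0, 0) (13.8778, 0)]  |A|=79.6445
8. ⊥bis P4·P7 via (16.8,1.485): [(11.9317, 7.1177) (10.492, 8.761) (0, 2.9219) (0, 0) (13.8778, 0)]  |A|=79.6445
9. ⊥bis P4·P8 via (4.485,5.93): [(11.9317, 7.1177) (10.492, 8.761) (2.5458, 4.3387) (0, 2.2496) (0, 0) (13.8778, 0)]  |A|=78.7887
10. ⊥bis P4·P9 via (4.985,2.97): [(11.9317, 7.1177) (10.492, 8.761) (6.1952, 6.3697) (3.9278, 0) (13.8778, 0)]  |A|=58.0845
11. canonical 5-gon: [(11.9317, 7.1177) (10.492, 8.761) (6.1952, 6.3697) (3.9278, 0) (13.8778, 0)]
12. shoelace: 58.0845

Area of P4's cell: 58.0845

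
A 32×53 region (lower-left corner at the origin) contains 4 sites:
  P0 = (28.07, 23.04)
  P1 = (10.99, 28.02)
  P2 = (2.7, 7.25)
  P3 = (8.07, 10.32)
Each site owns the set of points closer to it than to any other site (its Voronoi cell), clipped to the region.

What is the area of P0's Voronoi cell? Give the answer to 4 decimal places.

1. box [0,32]×[0,53]: [(0, 0) (32, 0) (32, 53) (0, 53)]
2. ⊥bis P0·P1 via (19.53,25.53): [(12.0862, 0) (32, 0) (32, 53) (27.5394, 53)]  |A|=645.9204
3. ⊥bis P0·P2 via (15.385,15.145): [(16.1457, 13.9228) (24.8111, 0) (32, 0) (32, 53) (27.5394, 53)]  |A|=557.3379
4. ⊥bis P0·P3 via (18.07,16.68): [(17.3018, 17.8879) (28.6785, 0) (32, 0) (32, 53) (27.5394, 53)]  |A|=497.5205
5. canonical 5-gon: [(17.3018, 17.8879) (28.6785, 0) (32, 0) (32, 53) (27.5394, 53)]
6. shoelace: 497.5205

Area of P0's cell: 497.5205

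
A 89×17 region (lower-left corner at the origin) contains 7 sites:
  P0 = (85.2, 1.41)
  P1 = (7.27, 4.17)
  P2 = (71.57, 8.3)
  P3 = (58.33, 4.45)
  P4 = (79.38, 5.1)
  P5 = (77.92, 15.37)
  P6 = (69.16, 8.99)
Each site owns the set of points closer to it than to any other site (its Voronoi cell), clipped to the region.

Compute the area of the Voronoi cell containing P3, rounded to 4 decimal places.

1. box [0,89]×[0,17]: [(0, 0) (89, 0) (89, 17) (0, 17)]
2. ⊥bis P3·P0 via (71.765,2.93): [(0, 0) (71.4335, 0) (73.3568, 17) (0, 17)]  |A|=1230.718
3. ⊥bis P3·P1 via (32.8,4.31): [(32.8236, 0) (71.4335, 0) (73.3568, 17) (32.7304, 17)]  |A|=673.5086
4. ⊥bis P3·P2 via (64.95,6.375): [(32.8236, 0) (66.8038, 0) (61.8604, 17) (32.7304, 17)]  |A|=536.436
5. ⊥bis P3·P4 via (68.855,4.775): [(32.8236, 0) (66.8038, 0) (61.8604, 17) (32.7304, 17)]  |A|=536.436
6. ⊥bis P3·P5 via (68.125,9.91): [(32.8236, 0) (66.8038, 0) (61.8604, 17) (32.7304, 17)]  |A|=536.436
7. ⊥bis P3·P6 via (63.745,6.72): [(32.8236, 0) (66.5621, 0) (59.4356, 17) (32.7304, 17)]  |A|=513.7704
8. canonical 4-gon: [(32.8236, 0) (66.5621, 0) (59.4356, 17) (32.7304, 17)]
9. shoelace: 513.7704

Area of P3's cell: 513.7704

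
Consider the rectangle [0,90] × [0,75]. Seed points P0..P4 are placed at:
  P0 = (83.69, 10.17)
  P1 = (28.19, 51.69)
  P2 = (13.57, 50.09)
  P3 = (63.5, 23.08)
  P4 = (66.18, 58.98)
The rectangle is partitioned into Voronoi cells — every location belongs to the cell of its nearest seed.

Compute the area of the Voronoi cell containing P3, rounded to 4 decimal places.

1. box [0,90]×[0,75]: [(0, 0) (90, 0) (90, 75) (0, 75)]
2. ⊥bis P3·P0 via (73.595,16.625): [(0, 0) (62.9646, 0) (90, 42.2808) (90, 75) (0, 75)]  |A|=6178.4592
3. ⊥bis P3·P1 via (45.845,37.385): [(15.5537, 0) (62.9646, 0) (90, 42.2808) (90, 75) (76.3226, 75)]  |A|=2733.0958
4. ⊥bis P3·P2 via (38.535,36.585): [(25.1528, 11.8471) (18.7441, 0) (62.9646, 0) (90, 42.2808) (90, 75) (76.3226, 75)]  |A|=2714.1977
5. ⊥bis P3·P4 via (64.84,41.03): [(49.7133, 42.1592) (25.1528, 11.8471) (18.7441, 0) (62.9646, 0) (88.0903, 39.2943)]  |A|=1770.4947
6. canonical 5-gon: [(49.7133, 42.1592) (25.1528, 11.8471) (18.7441, 0) (62.9646, 0) (88.0903, 39.2943)]
7. shoelace: 1770.4947

Area of P3's cell: 1770.4947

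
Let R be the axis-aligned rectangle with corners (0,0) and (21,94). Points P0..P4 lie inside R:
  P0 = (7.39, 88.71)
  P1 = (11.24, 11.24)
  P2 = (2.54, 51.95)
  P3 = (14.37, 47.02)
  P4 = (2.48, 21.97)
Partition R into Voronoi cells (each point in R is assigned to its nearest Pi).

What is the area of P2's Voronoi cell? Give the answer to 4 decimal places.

1. box [0,21]×[0,94]: [(0, 0) (21, 0) (21, 94) (0, 94)]
2. ⊥bis P2·P0 via (4.965,70.33): [(0, 70.9851) (0, 0) (21, 0) (21, 68.2144)]  |A|=1461.5943
3. ⊥bis P2·P1 via (6.89,31.595): [(0, 70.9851) (0, 30.1226) (21, 34.6104) (21, 68.2144)]  |A|=781.8982
4. ⊥bis P2·P3 via (8.455,49.485): [(16.5073, 68.8072) (0, 70.9851) (0, 30.1226) (0.4237, 30.2131)]  |A|=344.7117
5. ⊥bis P2·P4 via (2.51,36.96): [(3.2348, 36.9585) (16.5073, 68.8072) (0, 70.9851) (0, 36.965)]  |A|=332.3431
6. canonical 4-gon: [(3.2348, 36.9585) (16.5073, 68.8072) (0, 70.9851) (0, 36.965)]
7. shoelace: 332.3431

Area of P2's cell: 332.3431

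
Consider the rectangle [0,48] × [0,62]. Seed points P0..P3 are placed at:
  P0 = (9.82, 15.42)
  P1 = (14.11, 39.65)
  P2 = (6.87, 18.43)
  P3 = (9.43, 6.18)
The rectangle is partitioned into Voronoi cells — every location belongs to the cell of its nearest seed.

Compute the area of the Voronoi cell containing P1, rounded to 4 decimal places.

Area of P1's cell: 1729.8084

1. box [0,48]×[0,62]: [(0, 0) (48, 0) (48, 62) (0, 62)]
2. ⊥bis P1·P0 via (11.965,27.535): [(0, 29.6534) (48, 21.1549) (48, 62) (0, 62)]  |A|=1756.6001
3. ⊥bis P1·P2 via (10.49,29.04): [(0, 32.6191) (18.0682, 26.4544) (48, 21.1549) (48, 62) (0, 62)]  |A|=1729.8084
4. ⊥bis P1·P3 via (11.77,22.915): [(0, 32.6191) (18.0682, 26.4544) (48, 21.1549) (48, 62) (0, 62)]  |A|=1729.8084
5. canonical 5-gon: [(0, 32.6191) (18.0682, 26.4544) (48, 21.1549) (48, 62) (0, 62)]
6. shoelace: 1729.8084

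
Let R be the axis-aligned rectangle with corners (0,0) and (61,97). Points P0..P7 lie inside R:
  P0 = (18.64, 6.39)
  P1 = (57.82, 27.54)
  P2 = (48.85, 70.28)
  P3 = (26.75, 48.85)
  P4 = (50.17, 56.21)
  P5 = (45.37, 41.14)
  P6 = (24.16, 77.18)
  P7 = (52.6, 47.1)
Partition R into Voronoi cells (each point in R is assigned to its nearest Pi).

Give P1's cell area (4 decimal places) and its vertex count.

Area of P1's cell: 654.8779 (5 vertices)

1. box [0,61]×[0,97]: [(0, 0) (61, 0) (61, 97) (0, 97)]
2. ⊥bis P1·P0 via (38.23,16.965): [(0, 87.7854) (47.388, 0) (61, 0) (61, 97) (0, 97)]  |A|=3837.0136
3. ⊥bis P1·P2 via (53.335,48.91): [(24.2776, 42.8116) (47.388, 0) (61, 0) (61, 50.5187)]  |A|=1218.9604
4. ⊥bis P1·P3 via (42.285,38.195): [(49.0118, 48.0027) (33.6029, 25.5365) (47.388, 0) (61, 0) (61, 50.5187)]  |A|=981.1135
5. ⊥bis P1·P4 via (53.995,41.875): [(42.7513, 38.8748) (33.6029, 25.5365) (47.388, 0) (61, 0) (61, 43.7441)]  |A|=872.4628
6. ⊥bis P1·P5 via (51.595,34.34): [(36.373, 20.4051) (47.388, 0) (61, 0) (61, 42.9497)]  |A|=667.7396
7. ⊥bis P1·P6 via (40.99,52.36): [(36.373, 20.4051) (47.388, 0) (61, 0) (61, 42.9497)]  |A|=667.7396
8. ⊥bis P1·P7 via (55.21,37.32): [(54.7022, 37.1845) (36.373, 20.4051) (47.388, 0) (61, 0) (61, 38.8652)]  |A|=654.8779
9. canonical 5-gon: [(54.7022, 37.1845) (36.373, 20.4051) (47.388, 0) (61, 0) (61, 38.8652)]
10. shoelace: 654.8779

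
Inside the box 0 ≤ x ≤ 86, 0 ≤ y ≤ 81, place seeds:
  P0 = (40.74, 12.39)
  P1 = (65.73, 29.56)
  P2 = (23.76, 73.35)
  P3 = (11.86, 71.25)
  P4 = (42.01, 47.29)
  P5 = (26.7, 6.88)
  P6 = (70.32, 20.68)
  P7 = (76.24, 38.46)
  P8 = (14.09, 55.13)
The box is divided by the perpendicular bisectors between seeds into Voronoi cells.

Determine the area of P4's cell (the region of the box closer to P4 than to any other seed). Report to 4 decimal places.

1. box [0,86]×[0,81]: [(0, 0) (86, 0) (86, 81) (0, 81)]
2. ⊥bis P4·P0 via (41.375,29.84): [(0, 31.3456) (86, 28.2161) (86, 81) (0, 81)]  |A|=4404.8455
3. ⊥bis P4·P1 via (53.87,38.425): [(0, 31.3456) (47.292, 29.6247) (85.6936, 81) (0, 81)]  |A|=3375.3948
4. ⊥bis P4·P2 via (32.885,60.32): [(0, 37.2904) (0, 31.3456) (47.292, 29.6247) (85.6936, 81) (62.4149, 81)]  |A|=2011.3296
5. ⊥bis P4·P3 via (26.935,59.27): [(21.3497, 52.2417) (4.6104, 31.1779) (47.292, 29.6247) (85.6936, 81) (62.4149, 81)]  |A|=1897.9098
6. ⊥bis P4·P5 via (34.355,27.085): [(21.3497, 52.2417) (8.9937, 36.6936) (25.5648, 30.4153) (47.292, 29.6247) (85.6936, 81) (62.4149, 81)]  |A|=1838.4494
7. ⊥bis P4·P6 via (56.165,33.985): [(21.3497, 52.2417) (8.9937, 36.6936) (25.5648, 30.4153) (47.292, 29.6247) (85.6936, 81) (62.4149, 81)]  |A|=1838.4494
8. ⊥bis P4·P7 via (59.125,42.875): [(21.3497, 52.2417) (8.9937, 36.6936) (25.5648, 30.4153) (47.292, 29.6247) (60.1414, 46.8152) (68.9598, 81) (62.4149, 81)]  |A|=1552.4284
9. ⊥bis P4·P8 via (28.05,51.21): [(30.0508, 58.3352) (22.5333, 31.5638) (25.5648, 30.4153) (47.292, 29.6247) (60.1414, 46.8152) (68.9598, 81) (62.4149, 81)]  |A|=1321.9124
10. canonical 7-gon: [(30.0508, 58.3352) (22.5333, 31.5638) (25.5648, 30.4153) (47.292, 29.6247) (60.1414, 46.8152) (68.9598, 81) (62.4149, 81)]
11. shoelace: 1321.9124

Area of P4's cell: 1321.9124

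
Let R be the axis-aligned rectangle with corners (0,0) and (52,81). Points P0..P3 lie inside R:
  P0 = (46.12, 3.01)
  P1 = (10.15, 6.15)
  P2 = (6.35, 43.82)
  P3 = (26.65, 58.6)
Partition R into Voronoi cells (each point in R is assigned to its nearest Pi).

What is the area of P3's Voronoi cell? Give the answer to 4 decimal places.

1. box [0,52]×[0,81]: [(0, 0) (52, 0) (52, 81) (0, 81)]
2. ⊥bis P3·P0 via (36.385,30.805): [(0, 18.0614) (52, 36.274) (52, 81) (0, 81)]  |A|=2799.2781
3. ⊥bis P3·P1 via (18.4,32.375): [(0, 38.1634) (30.2363, 28.6515) (52, 36.274) (52, 81) (0, 81)]  |A|=2495.3736
4. ⊥bis P3·P2 via (16.5,51.21): [(0, 73.8724) (32.3782, 29.4016) (52, 36.274) (52, 81) (0, 81)]  |A|=1895.7488
5. canonical 5-gon: [(0, 73.8724) (32.3782, 29.4016) (52, 36.274) (52, 81) (0, 81)]
6. shoelace: 1895.7488

Area of P3's cell: 1895.7488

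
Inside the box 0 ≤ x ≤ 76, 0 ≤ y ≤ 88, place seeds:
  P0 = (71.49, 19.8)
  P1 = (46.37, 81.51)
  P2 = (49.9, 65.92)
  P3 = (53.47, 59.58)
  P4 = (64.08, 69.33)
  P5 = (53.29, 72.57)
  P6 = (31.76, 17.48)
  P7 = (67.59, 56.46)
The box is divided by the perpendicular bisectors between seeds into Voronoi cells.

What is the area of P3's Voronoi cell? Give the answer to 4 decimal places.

Area of P3's cell: 586.4608

1. box [0,76]×[0,88]: [(0, 0) (76, 0) (76, 88) (0, 88)]
2. ⊥bis P3·P0 via (62.48,39.69): [(0, 11.3871) (76, 45.8144) (76, 88) (0, 88)]  |A|=4514.3415
3. ⊥bis P3·P1 via (49.92,70.545): [(0, 54.383) (0, 11.3871) (76, 45.8144) (76, 78.9886)]  |A|=2894.4632
4. ⊥bis P3·P2 via (51.685,62.75): [(0, 33.6466) (0, 11.3871) (76, 45.8144) (76, 76.4416)]  |A|=2009.6926
5. ⊥bis P3·P4 via (58.775,64.455): [(57.3898, 65.9623) (0, 33.6466) (0, 11.3871) (75.9327, 45.7839)]  |A|=1723.7425
6. ⊥bis P3·P5 via (53.38,66.075): [(57.3898, 65.9623) (0, 33.6466) (0, 11.3871) (75.9327, 45.7839)]  |A|=1723.7425
7. ⊥bis P3·P6 via (42.615,38.53): [(57.3898, 65.9623) (24.8978, 47.6664) (50.7072, 34.357) (75.9327, 45.7839)]  |A|=812.7762
8. ⊥bis P3·P7 via (60.53,58.02): [(61.3361, 61.668) (57.3898, 65.9623) (24.8978, 47.6664) (50.7072, 34.357) (55.8124, 36.6696)]  |A|=586.4608
9. canonical 5-gon: [(61.3361, 61.668) (57.3898, 65.9623) (24.8978, 47.6664) (50.7072, 34.357) (55.8124, 36.6696)]
10. shoelace: 586.4608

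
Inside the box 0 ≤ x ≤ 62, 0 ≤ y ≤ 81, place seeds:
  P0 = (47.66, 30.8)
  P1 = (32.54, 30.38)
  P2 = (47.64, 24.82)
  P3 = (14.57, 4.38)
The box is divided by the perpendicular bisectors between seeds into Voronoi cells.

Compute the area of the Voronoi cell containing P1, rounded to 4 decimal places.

Area of P1's cell: 2349.8454

1. box [0,62]×[0,81]: [(0, 0) (62, 0) (62, 81) (0, 81)]
2. ⊥bis P1·P0 via (40.1,30.59): [(0, 0) (40.9497, 0) (38.6997, 81) (0, 81)]  |A|=3225.8025
3. ⊥bis P1·P2 via (40.09,27.6): [(0, 0) (29.9274, 0) (40.1765, 27.835) (38.6997, 81) (0, 81)]  |A|=3072.3987
4. ⊥bis P1·P3 via (23.555,17.38): [(0, 33.6601) (33.7359, 10.3434) (40.1765, 27.835) (38.6997, 81) (0, 81)]  |A|=2349.8454
5. canonical 5-gon: [(0, 33.6601) (33.7359, 10.3434) (40.1765, 27.835) (38.6997, 81) (0, 81)]
6. shoelace: 2349.8454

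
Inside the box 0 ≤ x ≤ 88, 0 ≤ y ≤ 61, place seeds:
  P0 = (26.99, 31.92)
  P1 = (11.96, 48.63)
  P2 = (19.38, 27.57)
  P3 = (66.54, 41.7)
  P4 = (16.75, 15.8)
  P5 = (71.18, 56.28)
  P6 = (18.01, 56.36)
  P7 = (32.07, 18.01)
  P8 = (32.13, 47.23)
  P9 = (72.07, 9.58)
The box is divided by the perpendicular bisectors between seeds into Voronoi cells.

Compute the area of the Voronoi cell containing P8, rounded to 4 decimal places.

1. box [0,88]×[0,61]: [(0, 0) (88, 0) (88, 61) (0, 61)]
2. ⊥bis P8·P0 via (29.56,39.575): [(0, 49.4991) (88, 19.955) (88, 61) (0, 61)]  |A|=2312.0166
3. ⊥bis P8·P1 via (22.045,47.93): [(21.6494, 42.2308) (88, 19.955) (88, 61) (22.9522, 61)]  |A|=1972.126
4. ⊥bis P8·P2 via (25.755,37.4): [(21.6494, 42.2308) (88, 19.955) (88, 61) (22.9522, 61)]  |A|=1972.126
5. ⊥bis P8·P3 via (49.335,44.465): [(21.6494, 42.2308) (47.577, 33.5262) (51.9923, 61) (22.9522, 61)]  |A|=647.9121
6. ⊥bis P8·P4 via (24.44,31.515): [(21.6494, 42.2308) (47.577, 33.5262) (51.9923, 61) (22.9522, 61)]  |A|=647.9121
7. ⊥bis P8·P5 via (51.655,51.755): [(21.6494, 42.2308) (47.577, 33.5262) (50.9768, 54.6812) (49.5124, 61) (22.9522, 61)]  |A|=640.0771
8. ⊥bis P8·P6 via (25.07,51.795): [(21.9818, 47.0189) (21.6494, 42.2308) (47.577, 33.5262) (50.9768, 54.6812) (49.5124, 61) (31.022, 61)]  |A|=583.6649
9. ⊥bis P8·P7 via (32.1,32.62): [(21.9818, 47.0189) (21.6494, 42.2308) (47.577, 33.5262) (50.9768, 54.6812) (49.5124, 61) (31.022, 61)]  |A|=583.6649
10. ⊥bis P8·P9 via (52.1,28.405): [(21.9818, 47.0189) (21.6494, 42.2308) (47.577, 33.5262) (50.9768, 54.6812) (49.5124, 61) (31.022, 61)]  |A|=583.6649
11. canonical 6-gon: [(21.9818, 47.0189) (21.6494, 42.2308) (47.577, 33.5262) (50.9768, 54.6812) (49.5124, 61) (31.022, 61)]
12. shoelace: 583.6649

Area of P8's cell: 583.6649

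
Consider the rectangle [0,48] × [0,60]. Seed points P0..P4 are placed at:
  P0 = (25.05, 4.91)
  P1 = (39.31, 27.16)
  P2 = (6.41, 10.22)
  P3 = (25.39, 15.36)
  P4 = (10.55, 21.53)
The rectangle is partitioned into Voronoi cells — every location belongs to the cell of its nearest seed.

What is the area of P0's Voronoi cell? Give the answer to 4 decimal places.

1. box [0,48]×[0,60]: [(0, 0) (48, 0) (48, 60) (0, 60)]
2. ⊥bis P0·P1 via (32.18,16.035): [(0, 36.6591) (0, 0) (48, 0) (48, 5.896)]  |A|=1021.3225
3. ⊥bis P0·P2 via (15.73,7.565): [(20.31, 23.6425) (13.5749, 0) (48, 0) (48, 5.896)]  |A|=488.5763
4. ⊥bis P0·P3 via (25.22,10.135): [(42.2504, 9.5809) (16.5425, 10.4173) (13.5749, 0) (48, 0) (48, 5.896)]  |A|=317.0059
5. ⊥bis P0·P4 via (17.8,13.22): [(42.2504, 9.5809) (16.5425, 10.4173) (13.5749, 0) (48, 0) (48, 5.896)]  |A|=317.0059
6. canonical 5-gon: [(42.2504, 9.5809) (16.5425, 10.4173) (13.5749, 0) (48, 0) (48, 5.896)]
7. shoelace: 317.0059

Area of P0's cell: 317.0059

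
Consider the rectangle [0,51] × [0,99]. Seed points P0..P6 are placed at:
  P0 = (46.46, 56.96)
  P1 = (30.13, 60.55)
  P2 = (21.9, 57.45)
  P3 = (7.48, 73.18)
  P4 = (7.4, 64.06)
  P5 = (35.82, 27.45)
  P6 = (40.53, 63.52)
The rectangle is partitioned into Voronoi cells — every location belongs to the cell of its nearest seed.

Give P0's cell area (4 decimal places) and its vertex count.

1. box [0,51]×[0,99]: [(0, 0) (51, 0) (51, 99) (0, 99)]
2. ⊥bis P0·P1 via (38.295,58.755): [(25.3783, 0) (51, 0) (51, 99) (47.1425, 99)]  |A|=1459.223
3. ⊥bis P0·P2 via (34.18,57.205): [(33.8033, 38.3233) (33.0387, 0) (51, 0) (51, 99) (47.1425, 99)]  |A|=1312.4362
4. ⊥bis P0·P3 via (26.97,65.07): [(33.8033, 38.3233) (33.0387, 0) (51, 0) (51, 99) (47.1425, 99)]  |A|=1312.4362
5. ⊥bis P0·P4 via (26.93,60.51): [(33.8033, 38.3233) (33.0387, 0) (51, 0) (51, 99) (47.1425, 99)]  |A|=1312.4362
6. ⊥bis P0·P5 via (41.14,42.205): [(35.1328, 44.3709) (51, 38.6499) (51, 99) (47.1425, 99)]  |A|=584.1596
7. ⊥bis P0·P6 via (43.495,60.24): [(37.4128, 54.7419) (35.1328, 44.3709) (51, 38.6499) (51, 67.0242)]  |A|=281.5652
8. canonical 4-gon: [(37.4128, 54.7419) (35.1328, 44.3709) (51, 38.6499) (51, 67.0242)]
9. shoelace: 281.5652

Area of P0's cell: 281.5652 (4 vertices)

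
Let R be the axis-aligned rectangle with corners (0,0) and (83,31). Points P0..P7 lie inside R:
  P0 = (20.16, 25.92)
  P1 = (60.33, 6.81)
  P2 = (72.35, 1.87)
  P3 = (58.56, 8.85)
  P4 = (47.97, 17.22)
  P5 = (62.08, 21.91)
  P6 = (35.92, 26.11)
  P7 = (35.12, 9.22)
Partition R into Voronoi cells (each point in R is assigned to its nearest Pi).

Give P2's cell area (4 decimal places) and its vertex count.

Area of P2's cell: 252.4790 (4 vertices)

1. box [0,83]×[0,31]: [(0, 0) (83, 0) (83, 31) (0, 31)]
2. ⊥bis P2·P0 via (46.255,13.895): [(39.852, 0) (83, 0) (83, 31) (54.1373, 31)]  |A|=1116.1671
3. ⊥bis P2·P1 via (66.34,4.34): [(64.5563, 0) (83, 0) (83, 31) (77.2968, 31)]  |A|=374.2768
4. ⊥bis P2·P3 via (65.455,5.36): [(72.3905, 19.0622) (64.5563, 0) (83, 0) (83, 31) (78.433, 31)]  |A|=367.4945
5. ⊥bis P2·P4 via (60.16,9.545): [(72.3905, 19.0622) (64.5563, 0) (83, 0) (83, 31) (78.433, 31)]  |A|=367.4945
6. ⊥bis P2·P5 via (67.215,11.89): [(70.0373, 13.3364) (64.5563, 0) (83, 0) (83, 19.9794)]  |A|=252.479
7. ⊥bis P2·P6 via (54.135,13.99): [(70.0373, 13.3364) (64.5563, 0) (83, 0) (83, 19.9794)]  |A|=252.479
8. ⊥bis P2·P7 via (53.735,5.545): [(70.0373, 13.3364) (64.5563, 0) (83, 0) (83, 19.9794)]  |A|=252.479
9. canonical 4-gon: [(70.0373, 13.3364) (64.5563, 0) (83, 0) (83, 19.9794)]
10. shoelace: 252.479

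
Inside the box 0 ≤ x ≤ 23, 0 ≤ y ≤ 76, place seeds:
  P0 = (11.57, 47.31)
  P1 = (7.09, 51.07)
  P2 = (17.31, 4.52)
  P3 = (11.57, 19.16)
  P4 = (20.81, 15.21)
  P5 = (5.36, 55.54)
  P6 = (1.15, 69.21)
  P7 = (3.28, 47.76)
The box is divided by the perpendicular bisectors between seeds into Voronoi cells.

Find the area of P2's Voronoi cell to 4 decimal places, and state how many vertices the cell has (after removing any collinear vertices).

Area of P2's cell: 215.3417 (5 vertices)

1. box [0,23]×[0,76]: [(0, 0) (23, 0) (23, 76) (0, 76)]
2. ⊥bis P2·P0 via (14.44,25.915): [(0, 23.978) (0, 0) (23, 0) (23, 27.0633)]  |A|=586.9742
3. ⊥bis P2·P1 via (12.2,27.795): [(0, 23.978) (0, 0) (23, 0) (23, 27.0633)]  |A|=586.9742
4. ⊥bis P2·P3 via (14.44,11.84): [(0, 6.1784) (0, 0) (23, 0) (23, 15.1962)]  |A|=245.8078
5. ⊥bis P2·P4 via (19.06,9.865): [(13.7974, 11.588) (0, 6.1784) (0, 0) (23, 0) (23, 8.575)]  |A|=215.3417
6. ⊥bis P2·P5 via (11.335,30.03): [(13.7974, 11.588) (0, 6.1784) (0, 0) (23, 0) (23, 8.575)]  |A|=215.3417
7. ⊥bis P2·P6 via (9.23,36.865): [(13.7974, 11.588) (0, 6.1784) (0, 0) (23, 0) (23, 8.575)]  |A|=215.3417
8. ⊥bis P2·P7 via (10.295,26.14): [(13.7974, 11.588) (0, 6.1784) (0, 0) (23, 0) (23, 8.575)]  |A|=215.3417
9. canonical 5-gon: [(13.7974, 11.588) (0, 6.1784) (0, 0) (23, 0) (23, 8.575)]
10. shoelace: 215.3417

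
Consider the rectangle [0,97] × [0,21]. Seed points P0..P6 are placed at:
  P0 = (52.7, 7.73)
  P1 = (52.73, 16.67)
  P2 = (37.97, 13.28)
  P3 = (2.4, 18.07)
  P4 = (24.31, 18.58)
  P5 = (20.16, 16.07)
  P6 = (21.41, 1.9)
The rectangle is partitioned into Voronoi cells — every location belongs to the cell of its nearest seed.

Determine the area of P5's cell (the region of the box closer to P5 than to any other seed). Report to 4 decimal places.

Area of P5's cell: 154.4522

1. box [0,97]×[0,21]: [(0, 0) (97, 0) (97, 21) (0, 21)]
2. ⊥bis P5·P0 via (36.43,11.9): [(0, 0) (33.38, 0) (38.7623, 21) (0, 21)]  |A|=757.4948
3. ⊥bis P5·P1 via (36.445,16.37): [(0, 0) (33.38, 0) (36.5208, 12.2543) (36.3597, 21) (0, 21)]  |A|=746.9885
4. ⊥bis P5·P2 via (29.065,14.675): [(0, 0) (26.7661, 0) (30.0558, 21) (0, 21)]  |A|=596.6304
5. ⊥bis P5·P3 via (11.28,17.07): [(9.3577, 0) (26.7661, 0) (30.0558, 21) (11.7226, 21)]  |A|=375.2876
6. ⊥bis P5·P4 via (22.235,17.325): [(9.3577, 0) (26.7661, 0) (27.9896, 7.8104) (20.0123, 21) (11.7226, 21)]  |A|=309.0522
7. ⊥bis P5·P6 via (20.785,8.985): [(10.265, 8.057) (26.9503, 9.5289) (20.0123, 21) (11.7226, 21)]  |A|=154.4522
8. canonical 4-gon: [(10.265, 8.057) (26.9503, 9.5289) (20.0123, 21) (11.7226, 21)]
9. shoelace: 154.4522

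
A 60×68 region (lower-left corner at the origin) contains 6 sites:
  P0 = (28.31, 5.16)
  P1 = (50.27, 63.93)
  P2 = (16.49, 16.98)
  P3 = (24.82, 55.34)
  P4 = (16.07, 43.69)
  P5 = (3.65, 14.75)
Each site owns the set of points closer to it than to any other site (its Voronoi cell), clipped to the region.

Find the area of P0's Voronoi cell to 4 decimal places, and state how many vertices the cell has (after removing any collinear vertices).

Area of P0's cell: 1006.6339 (7 vertices)

1. box [0,60]×[0,68]: [(0, 0) (60, 0) (60, 68) (0, 68)]
2. ⊥bis P0·P1 via (39.29,34.545): [(0, 49.2261) (0, 0) (60, 0) (60, 26.8065)]  |A|=2280.9781
3. ⊥bis P0·P2 via (22.4,11.07): [(44.0838, 32.7538) (11.33, 0) (60, 0) (60, 26.8065)]  |A|=1010.3921
4. ⊥bis P0·P3 via (26.565,30.25): [(46.9838, 31.6701) (42.7023, 31.3723) (11.33, 0) (60, 0) (60, 26.8065)]  |A|=1007.6405
5. ⊥bis P0·P4 via (22.19,24.425): [(46.9838, 31.6701) (44.4398, 31.4932) (42.0705, 30.7405) (11.33, 0) (60, 0) (60, 26.8065)]  |A|=1007.1299
6. ⊥bis P0·P5 via (15.98,9.955): [(46.9838, 31.6701) (44.4398, 31.4932) (42.0705, 30.7405) (12.6041, 1.2741) (12.1086, 0) (60, 0) (60, 26.8065)]  |A|=1006.6339
7. canonical 7-gon: [(46.9838, 31.6701) (44.4398, 31.4932) (42.0705, 30.7405) (12.6041, 1.2741) (12.1086, 0) (60, 0) (60, 26.8065)]
8. shoelace: 1006.6339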